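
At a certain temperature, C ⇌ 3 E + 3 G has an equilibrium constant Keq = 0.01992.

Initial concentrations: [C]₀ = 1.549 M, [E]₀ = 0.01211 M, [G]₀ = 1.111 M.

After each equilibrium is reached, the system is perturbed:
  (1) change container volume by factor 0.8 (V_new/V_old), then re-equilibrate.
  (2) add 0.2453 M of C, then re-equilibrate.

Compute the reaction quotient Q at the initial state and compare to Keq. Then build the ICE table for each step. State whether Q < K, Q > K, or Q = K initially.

Q₀ = 1.5723e-06 vs Keq = 0.01992 ⇒ Q<K, forward
Step 1:
                    C           E           G
  init          1.549     0.01211       1.111
  Δ          -0.07327      0.2198      0.2198
  eq            1.476      0.2319       1.331
  solve Keq expr → x = 0.07327; check Q = 0.01992
Then change container volume by factor 0.8 (V_new/V_old).
Step 2:
                    C           E           G
  init          1.845      0.2899       1.664
  Δ           0.02636    -0.07907    -0.07907
  eq            1.871      0.2108       1.584
  solve Keq expr → x = -0.02636; check Q = 0.01992
Then add 0.2453 M of C.
Step 3:
                    C           E           G
  init          2.116      0.2108       1.584
  Δ         -0.002563    0.007689    0.007689
  eq            2.114      0.2185       1.592
  solve Keq expr → x = 0.002563; check Q = 0.01992

Q₀ = 1.5723e-06; Q < K (proceeds forward)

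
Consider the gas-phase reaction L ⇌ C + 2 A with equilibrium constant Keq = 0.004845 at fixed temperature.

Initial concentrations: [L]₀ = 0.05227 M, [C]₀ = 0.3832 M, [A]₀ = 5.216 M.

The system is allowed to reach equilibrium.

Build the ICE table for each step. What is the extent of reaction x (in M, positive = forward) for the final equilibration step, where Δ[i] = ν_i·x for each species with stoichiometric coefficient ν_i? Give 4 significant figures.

Q₀ = 199.5 vs Keq = 0.004845 ⇒ Q>K, reverse
Step 1:
                   L          C          A
  I          0.05227     0.3832      5.216
  C           0.3831    -0.3831    -0.7662
  E           0.4354 1.0653e-04       4.45
  solve Keq expr → x = -0.3831; check Q = 0.004845

x = -0.3831 M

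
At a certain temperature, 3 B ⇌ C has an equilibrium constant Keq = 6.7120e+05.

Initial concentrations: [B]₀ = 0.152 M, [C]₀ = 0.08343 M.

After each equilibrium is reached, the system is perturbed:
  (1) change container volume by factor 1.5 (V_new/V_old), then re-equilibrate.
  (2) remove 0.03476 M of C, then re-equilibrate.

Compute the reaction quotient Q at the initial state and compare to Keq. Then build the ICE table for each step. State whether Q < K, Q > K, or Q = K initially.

Q₀ = 23.76; Q < K (proceeds forward)

Q₀ = 23.76 vs Keq = 6.7120e+05 ⇒ Q<K, forward
Step 1:
                    B           C
  I             0.152     0.08343
  C           -0.1462     0.04873
  E          0.005818      0.1322
  solve Keq expr → x = 0.04873; check Q = 6.7120e+05
Then change container volume by factor 1.5 (V_new/V_old).
Step 2:
                    B           C
  I          0.003878      0.0881
  C          0.001196 -3.9869e-04
  E          0.005074     0.08771
  solve Keq expr → x = -3.9869e-04; check Q = 6.7120e+05
Then remove 0.03476 M of C.
Step 3:
                    B           C
  I          0.005074     0.05295
  C       -7.7878e-04  2.5959e-04
  E          0.004296     0.05321
  solve Keq expr → x = 2.5959e-04; check Q = 6.7120e+05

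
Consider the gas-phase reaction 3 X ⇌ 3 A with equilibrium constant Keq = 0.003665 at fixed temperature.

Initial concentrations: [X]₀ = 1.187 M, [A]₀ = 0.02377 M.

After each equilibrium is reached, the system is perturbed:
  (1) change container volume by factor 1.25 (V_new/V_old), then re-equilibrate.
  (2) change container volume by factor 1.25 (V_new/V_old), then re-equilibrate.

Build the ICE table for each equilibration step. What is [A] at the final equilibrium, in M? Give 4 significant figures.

[A]_eq = 0.1035 M

Q₀ = 8.0304e-06 vs Keq = 0.003665 ⇒ Q<K, forward
Step 1:
                   X          A
  Initial      1.187    0.02377
  Change      -0.138      0.138
  Equil        1.049     0.1617
  solve Keq expr → x = 0.04599; check Q = 0.003665
Then change container volume by factor 1.25 (V_new/V_old).
Step 2:
                   X          A
  Initial     0.8392     0.1294
  Change           0          0
  Equil       0.8392     0.1294
  solve Keq expr → x = 0; check Q = 0.003665
Then change container volume by factor 1.25 (V_new/V_old).
Step 3:
                   X          A
  Initial     0.6714     0.1035
  Change           0          0
  Equil       0.6714     0.1035
  solve Keq expr → x = 0; check Q = 0.003665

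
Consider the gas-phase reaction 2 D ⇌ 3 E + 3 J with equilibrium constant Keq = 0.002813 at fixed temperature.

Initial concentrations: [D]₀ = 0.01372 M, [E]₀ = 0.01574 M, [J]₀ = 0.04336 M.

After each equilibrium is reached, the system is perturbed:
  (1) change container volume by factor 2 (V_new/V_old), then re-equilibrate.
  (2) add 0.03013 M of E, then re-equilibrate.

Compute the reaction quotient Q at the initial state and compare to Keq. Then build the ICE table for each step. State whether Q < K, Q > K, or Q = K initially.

Q₀ = 1.6888e-06 vs Keq = 0.002813 ⇒ Q<K, forward
Step 1:
                  D         E         J
  Initial   0.01372   0.01574   0.04336
  Change   -0.01195   0.01793   0.01793
  Equil    0.001767   0.03367   0.06129
  solve Keq expr → x = 0.005976; check Q = 0.002813
Then change container volume by factor 2 (V_new/V_old).
Step 2:
                  D         E         J
  Initial 8.8369e-04   0.01683   0.03064
  Change  -6.3260e-04 9.4891e-04 9.4891e-04
  Equil   2.5109e-04   0.01778   0.03159
  solve Keq expr → x = 3.1630e-04; check Q = 0.002813
Then add 0.03013 M of E.
Step 3:
                  D         E         J
  Initial 2.5109e-04   0.04791   0.03159
  Change  7.6223e-04 -0.001143 -0.001143
  Equil    0.001013   0.04677   0.03045
  solve Keq expr → x = -3.8112e-04; check Q = 0.002813

Q₀ = 1.6888e-06; Q < K (proceeds forward)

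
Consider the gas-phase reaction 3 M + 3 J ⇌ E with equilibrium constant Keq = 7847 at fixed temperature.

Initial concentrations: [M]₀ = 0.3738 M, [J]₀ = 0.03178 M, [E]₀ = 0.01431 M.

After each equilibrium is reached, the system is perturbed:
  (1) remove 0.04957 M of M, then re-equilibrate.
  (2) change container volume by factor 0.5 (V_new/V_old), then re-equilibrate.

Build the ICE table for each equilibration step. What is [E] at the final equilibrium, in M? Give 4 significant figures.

Q₀ = 8536 vs Keq = 7847 ⇒ Q>K, reverse
Step 1:
                   M          J          E
  init        0.3738    0.03178    0.01431
  Δ       6.7388e-04 6.7388e-04 -2.2463e-04
  eq          0.3745    0.03245    0.01409
  solve Keq expr → x = -2.2463e-04; check Q = 7847
Then remove 0.04957 M of M.
Step 2:
                   M          J          E
  init        0.3249    0.03245    0.01409
  Δ         0.003501   0.003501  -0.001167
  eq          0.3284    0.03595    0.01292
  solve Keq expr → x = -0.001167; check Q = 7847
Then change container volume by factor 0.5 (V_new/V_old).
Step 3:
                   M          J          E
  init        0.6568    0.07191    0.02584
  Δ         -0.04374   -0.04374    0.01458
  eq          0.6131    0.02817    0.04042
  solve Keq expr → x = 0.01458; check Q = 7847

[E]_eq = 0.04042 M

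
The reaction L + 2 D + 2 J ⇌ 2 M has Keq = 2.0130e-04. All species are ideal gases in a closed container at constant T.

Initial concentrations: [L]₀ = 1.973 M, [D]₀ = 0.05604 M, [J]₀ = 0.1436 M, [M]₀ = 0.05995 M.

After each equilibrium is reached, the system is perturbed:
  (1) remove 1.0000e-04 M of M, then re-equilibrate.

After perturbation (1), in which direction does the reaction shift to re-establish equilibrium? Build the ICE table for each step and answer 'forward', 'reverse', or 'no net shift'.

Direction: forward

Q₀ = 28.13 vs Keq = 2.0130e-04 ⇒ Q>K, reverse
Step 1:
                  L         D         J         M
  I           1.973   0.05604    0.1436   0.05995
  C         0.02974   0.05948   0.05948  -0.05948
  E           2.003    0.1155    0.2031 4.7103e-04
  solve Keq expr → x = -0.02974; check Q = 2.0130e-04
Then remove 1.0000e-04 M of M.
Step 2:
                  L         D         J         M
  I           2.003    0.1155    0.2031 3.7103e-04
  C       -4.9679e-05 -9.9359e-05 -9.9359e-05 9.9359e-05
  E           2.003    0.1154     0.203 4.7039e-04
  solve Keq expr → x = 4.9679e-05; check Q = 2.0130e-04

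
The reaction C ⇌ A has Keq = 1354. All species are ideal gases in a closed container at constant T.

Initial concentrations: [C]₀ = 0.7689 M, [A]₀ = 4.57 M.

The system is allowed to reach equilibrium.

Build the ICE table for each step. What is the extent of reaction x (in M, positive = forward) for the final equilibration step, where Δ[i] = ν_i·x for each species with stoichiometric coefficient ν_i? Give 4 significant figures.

x = 0.765 M

Q₀ = 5.944 vs Keq = 1354 ⇒ Q<K, forward
Step 1:
                   C          A
  init        0.7689       4.57
  Δ           -0.765      0.765
  eq         0.00394      5.335
  solve Keq expr → x = 0.765; check Q = 1354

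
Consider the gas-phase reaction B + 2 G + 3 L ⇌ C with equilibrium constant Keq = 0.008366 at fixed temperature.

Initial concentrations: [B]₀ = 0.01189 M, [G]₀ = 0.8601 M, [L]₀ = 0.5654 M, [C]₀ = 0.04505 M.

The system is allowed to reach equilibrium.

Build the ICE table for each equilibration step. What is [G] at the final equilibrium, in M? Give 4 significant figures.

[G]_eq = 0.9499 M

Q₀ = 28.34 vs Keq = 0.008366 ⇒ Q>K, reverse
Step 1:
                    B           G           L           C
  I           0.01189      0.8601      0.5654     0.04505
  C            0.0449     0.08981      0.1347     -0.0449
  E           0.05679      0.9499      0.7001  1.4712e-04
  solve Keq expr → x = -0.0449; check Q = 0.008366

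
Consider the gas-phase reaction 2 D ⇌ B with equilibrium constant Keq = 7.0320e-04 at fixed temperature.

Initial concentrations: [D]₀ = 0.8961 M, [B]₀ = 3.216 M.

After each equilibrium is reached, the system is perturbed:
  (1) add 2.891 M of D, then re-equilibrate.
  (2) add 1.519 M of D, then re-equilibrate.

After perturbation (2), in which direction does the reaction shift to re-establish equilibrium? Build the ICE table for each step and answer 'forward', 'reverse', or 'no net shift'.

Direction: forward

Q₀ = 4.005 vs Keq = 7.0320e-04 ⇒ Q>K, reverse
Step 1:
                  D         B
  init       0.8961     3.216
  Δ           6.358    -3.179
  eq          7.254     0.037
  solve Keq expr → x = -3.179; check Q = 7.0320e-04
Then add 2.891 M of D.
Step 2:
                  D         B
  init        10.15     0.037
  Δ        -0.06879   0.03439
  eq          10.08    0.0714
  solve Keq expr → x = 0.03439; check Q = 7.0320e-04
Then add 1.519 M of D.
Step 3:
                  D         B
  init         11.6    0.0714
  Δ        -0.04484   0.02242
  eq          11.55   0.09382
  solve Keq expr → x = 0.02242; check Q = 7.0320e-04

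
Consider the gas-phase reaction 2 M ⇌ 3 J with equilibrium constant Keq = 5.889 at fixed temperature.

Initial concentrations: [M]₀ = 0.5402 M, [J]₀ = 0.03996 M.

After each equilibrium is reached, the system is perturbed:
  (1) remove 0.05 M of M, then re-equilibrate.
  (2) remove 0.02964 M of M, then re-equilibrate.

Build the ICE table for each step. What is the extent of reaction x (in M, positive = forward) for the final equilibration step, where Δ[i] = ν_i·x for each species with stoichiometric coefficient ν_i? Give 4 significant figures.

x = -0.008879 M

Q₀ = 2.1866e-04 vs Keq = 5.889 ⇒ Q<K, forward
Step 1:
                   M          J
  init        0.5402    0.03996
  Δ          -0.3589     0.5384
  eq          0.1813     0.5784
  solve Keq expr → x = 0.1795; check Q = 5.889
Then remove 0.05 M of M.
Step 2:
                   M          J
  init        0.1313     0.5784
  Δ          0.02956   -0.04434
  eq          0.1608      0.534
  solve Keq expr → x = -0.01478; check Q = 5.889
Then remove 0.02964 M of M.
Step 3:
                   M          J
  init        0.1312      0.534
  Δ          0.01776   -0.02664
  eq          0.1489     0.5074
  solve Keq expr → x = -0.008879; check Q = 5.889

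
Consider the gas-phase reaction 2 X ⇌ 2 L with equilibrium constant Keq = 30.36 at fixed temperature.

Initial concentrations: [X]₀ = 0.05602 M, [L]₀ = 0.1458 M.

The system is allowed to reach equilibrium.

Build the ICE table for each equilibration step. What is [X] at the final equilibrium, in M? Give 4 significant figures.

Q₀ = 6.774 vs Keq = 30.36 ⇒ Q<K, forward
Step 1:
                    X           L
  Initial     0.05602      0.1458
  Change     -0.02502     0.02502
  Equil         0.031      0.1708
  solve Keq expr → x = 0.01251; check Q = 30.36

[X]_eq = 0.031 M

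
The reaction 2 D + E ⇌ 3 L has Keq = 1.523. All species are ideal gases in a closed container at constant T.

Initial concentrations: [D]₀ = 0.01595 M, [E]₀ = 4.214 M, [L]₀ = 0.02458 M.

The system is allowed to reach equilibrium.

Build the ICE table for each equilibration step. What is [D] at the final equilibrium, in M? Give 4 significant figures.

Q₀ = 0.01385 vs Keq = 1.523 ⇒ Q<K, forward
Step 1:
                    D           E           L
  init        0.01595       4.214     0.02458
  Δ           -0.0124   -0.006202     0.01861
  eq         0.003545       4.208     0.04319
  solve Keq expr → x = 0.006202; check Q = 1.523

[D]_eq = 0.003545 M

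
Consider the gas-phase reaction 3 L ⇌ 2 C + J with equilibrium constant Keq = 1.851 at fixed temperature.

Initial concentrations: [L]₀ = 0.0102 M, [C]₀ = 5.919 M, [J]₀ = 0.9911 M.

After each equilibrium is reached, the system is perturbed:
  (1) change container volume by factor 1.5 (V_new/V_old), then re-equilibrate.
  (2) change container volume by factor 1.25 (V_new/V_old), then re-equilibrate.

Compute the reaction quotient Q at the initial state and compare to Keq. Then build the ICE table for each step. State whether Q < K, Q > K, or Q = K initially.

Q₀ = 3.2720e+07; Q > K (proceeds reverse)

Q₀ = 3.2720e+07 vs Keq = 1.851 ⇒ Q>K, reverse
Step 1:
                   L          C          J
  init        0.0102      5.919     0.9911
  Δ            1.717     -1.145    -0.5724
  eq           1.727      4.774     0.4187
  solve Keq expr → x = -0.5724; check Q = 1.851
Then change container volume by factor 1.5 (V_new/V_old).
Step 2:
                   L          C          J
  init         1.152      3.183     0.2791
  Δ                0          0          0
  eq           1.152      3.183     0.2791
  solve Keq expr → x = 0; check Q = 1.851
Then change container volume by factor 1.25 (V_new/V_old).
Step 3:
                   L          C          J
  init        0.9213      2.546     0.2233
  Δ                0          0          0
  eq          0.9213      2.546     0.2233
  solve Keq expr → x = 0; check Q = 1.851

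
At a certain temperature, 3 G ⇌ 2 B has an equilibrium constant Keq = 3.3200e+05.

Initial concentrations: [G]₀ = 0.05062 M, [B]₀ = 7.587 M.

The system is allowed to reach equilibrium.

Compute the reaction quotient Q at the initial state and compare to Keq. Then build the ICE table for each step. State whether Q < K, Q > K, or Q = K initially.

Q₀ = 4.4379e+05 vs Keq = 3.3200e+05 ⇒ Q>K, reverse
Step 1:
                  G         B
  Initial   0.05062     7.587
  Change   0.005125 -0.003416
  Equil     0.05574     7.584
  solve Keq expr → x = -0.001708; check Q = 3.3200e+05

Q₀ = 4.4379e+05; Q > K (proceeds reverse)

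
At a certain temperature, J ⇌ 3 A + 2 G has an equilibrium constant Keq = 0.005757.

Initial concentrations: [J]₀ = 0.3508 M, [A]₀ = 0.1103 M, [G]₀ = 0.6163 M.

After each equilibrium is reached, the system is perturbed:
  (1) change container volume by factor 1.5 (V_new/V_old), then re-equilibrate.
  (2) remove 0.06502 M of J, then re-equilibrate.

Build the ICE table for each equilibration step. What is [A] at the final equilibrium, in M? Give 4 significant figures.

[A]_eq = 0.1555 M

Q₀ = 0.001453 vs Keq = 0.005757 ⇒ Q<K, forward
Step 1:
                    J           A           G
  Initial      0.3508      0.1103      0.6163
  Change     -0.01824     0.05471     0.03647
  Equil        0.3326       0.165      0.6528
  solve Keq expr → x = 0.01824; check Q = 0.005757
Then change container volume by factor 1.5 (V_new/V_old).
Step 2:
                    J           A           G
  Initial      0.2217        0.11      0.4352
  Change     -0.02069     0.06207     0.04138
  Equil         0.201      0.1721      0.4766
  solve Keq expr → x = 0.02069; check Q = 0.005757
Then remove 0.06502 M of J.
Step 3:
                    J           A           G
  Initial       0.136      0.1721      0.4766
  Change     0.005527    -0.01658    -0.01105
  Equil        0.1415      0.1555      0.4655
  solve Keq expr → x = -0.005527; check Q = 0.005757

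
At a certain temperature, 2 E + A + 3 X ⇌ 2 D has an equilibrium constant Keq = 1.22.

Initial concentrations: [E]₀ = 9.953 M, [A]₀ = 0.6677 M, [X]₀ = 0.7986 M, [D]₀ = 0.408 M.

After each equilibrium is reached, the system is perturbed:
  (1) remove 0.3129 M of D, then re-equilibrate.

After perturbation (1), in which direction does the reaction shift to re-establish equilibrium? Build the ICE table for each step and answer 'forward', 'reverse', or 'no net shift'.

Q₀ = 0.004941 vs Keq = 1.22 ⇒ Q<K, forward
Step 1:
                  E         A         X         D
  Initial     9.953    0.6677    0.7986     0.408
  Change    -0.3812   -0.1906   -0.5717    0.3812
  Equil       9.572    0.4771    0.2269    0.7892
  solve Keq expr → x = 0.1906; check Q = 1.22
Then remove 0.3129 M of D.
Step 2:
                  E         A         X         D
  Initial     9.572    0.4771    0.2269    0.4763
  Change   -0.03609  -0.01804  -0.05413   0.03609
  Equil       9.536    0.4591    0.1727    0.5123
  solve Keq expr → x = 0.01804; check Q = 1.22

Direction: forward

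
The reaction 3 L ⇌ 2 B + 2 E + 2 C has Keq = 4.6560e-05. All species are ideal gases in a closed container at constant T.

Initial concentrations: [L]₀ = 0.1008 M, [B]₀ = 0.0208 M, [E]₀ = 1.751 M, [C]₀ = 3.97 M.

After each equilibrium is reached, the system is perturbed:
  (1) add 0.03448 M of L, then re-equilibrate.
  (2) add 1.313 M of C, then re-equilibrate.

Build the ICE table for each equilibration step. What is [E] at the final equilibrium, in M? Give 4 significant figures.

[E]_eq = 1.73 M

Q₀ = 20.41 vs Keq = 4.6560e-05 ⇒ Q>K, reverse
Step 1:
                  L         B         E         C
  I          0.1008    0.0208     1.751      3.97
  C         0.03113  -0.02075  -0.02075  -0.02075
  E          0.1319 4.7851e-05      1.73     3.949
  solve Keq expr → x = -0.01038; check Q = 4.6560e-05
Then add 0.03448 M of L.
Step 2:
                  L         B         E         C
  I          0.1664 4.7851e-05      1.73     3.949
  C       -2.9875e-05 1.9917e-05 1.9917e-05 1.9917e-05
  E          0.1664 6.7768e-05      1.73     3.949
  solve Keq expr → x = 9.9583e-06; check Q = 4.6560e-05
Then add 1.313 M of C.
Step 3:
                  L         B         E         C
  I          0.1664 6.7768e-05      1.73     5.262
  C       2.5345e-05 -1.6897e-05 -1.6897e-05 -1.6897e-05
  E          0.1664 5.0871e-05      1.73     5.262
  solve Keq expr → x = -8.4483e-06; check Q = 4.6560e-05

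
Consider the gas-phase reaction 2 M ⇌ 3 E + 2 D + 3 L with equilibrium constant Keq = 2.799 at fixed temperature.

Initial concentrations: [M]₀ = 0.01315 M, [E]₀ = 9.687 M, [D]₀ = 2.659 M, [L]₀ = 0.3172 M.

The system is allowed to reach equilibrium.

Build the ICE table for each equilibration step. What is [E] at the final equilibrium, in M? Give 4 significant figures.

Q₀ = 1.1862e+06 vs Keq = 2.799 ⇒ Q>K, reverse
Step 1:
                   M          E          D          L
  I          0.01315      9.687      2.659     0.3172
  C           0.1924    -0.2886    -0.1924    -0.2886
  E           0.2055      9.398      2.467    0.02861
  solve Keq expr → x = -0.0962; check Q = 2.799

[E]_eq = 9.398 M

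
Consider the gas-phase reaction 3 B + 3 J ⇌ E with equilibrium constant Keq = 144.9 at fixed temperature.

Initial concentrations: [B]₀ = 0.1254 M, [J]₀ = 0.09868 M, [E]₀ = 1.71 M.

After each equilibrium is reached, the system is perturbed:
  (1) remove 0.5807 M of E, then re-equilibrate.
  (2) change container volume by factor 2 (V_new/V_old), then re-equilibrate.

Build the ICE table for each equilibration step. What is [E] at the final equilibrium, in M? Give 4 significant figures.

[E]_eq = 0.4557 M

Q₀ = 9.0244e+05 vs Keq = 144.9 ⇒ Q>K, reverse
Step 1:
                   B          J          E
  Initial     0.1254    0.09868       1.71
  Change      0.3596     0.3596    -0.1199
  Equil        0.485     0.4582       1.59
  solve Keq expr → x = -0.1199; check Q = 144.9
Then remove 0.5807 M of E.
Step 2:
                   B          J          E
  Initial      0.485     0.4582      1.009
  Change    -0.03357   -0.03357    0.01119
  Equil       0.4514     0.4247      1.021
  solve Keq expr → x = 0.01119; check Q = 144.9
Then change container volume by factor 2 (V_new/V_old).
Step 3:
                   B          J          E
  Initial     0.2257     0.2123     0.5103
  Change      0.1638     0.1638    -0.0546
  Equil       0.3895     0.3761     0.4557
  solve Keq expr → x = -0.0546; check Q = 144.9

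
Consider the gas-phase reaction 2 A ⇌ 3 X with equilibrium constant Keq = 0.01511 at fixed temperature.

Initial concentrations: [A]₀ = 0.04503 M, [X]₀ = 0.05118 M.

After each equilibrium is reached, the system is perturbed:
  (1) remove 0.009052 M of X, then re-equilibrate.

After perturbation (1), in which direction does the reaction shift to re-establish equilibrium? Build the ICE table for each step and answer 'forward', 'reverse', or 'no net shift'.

Q₀ = 0.06611 vs Keq = 0.01511 ⇒ Q>K, reverse
Step 1:
                    A           X
  I           0.04503     0.05118
  C           0.01021    -0.01532
  E           0.05524     0.03586
  solve Keq expr → x = -0.005107; check Q = 0.01511
Then remove 0.009052 M of X.
Step 2:
                    A           X
  I           0.05524     0.02681
  C         -0.004668    0.007002
  E           0.05058     0.03381
  solve Keq expr → x = 0.002334; check Q = 0.01511

Direction: forward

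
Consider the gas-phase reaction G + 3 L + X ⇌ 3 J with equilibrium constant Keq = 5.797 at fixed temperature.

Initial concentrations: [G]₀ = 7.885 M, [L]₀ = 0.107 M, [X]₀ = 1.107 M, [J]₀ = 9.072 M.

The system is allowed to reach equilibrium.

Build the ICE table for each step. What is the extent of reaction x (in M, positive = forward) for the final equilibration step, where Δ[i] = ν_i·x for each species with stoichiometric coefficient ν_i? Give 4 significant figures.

x = -0.5398 M

Q₀ = 6.9825e+04 vs Keq = 5.797 ⇒ Q>K, reverse
Step 1:
                   G          L          X          J
  I            7.885      0.107      1.107      9.072
  C           0.5398      1.619     0.5398     -1.619
  E            8.425      1.726      1.647      7.453
  solve Keq expr → x = -0.5398; check Q = 5.797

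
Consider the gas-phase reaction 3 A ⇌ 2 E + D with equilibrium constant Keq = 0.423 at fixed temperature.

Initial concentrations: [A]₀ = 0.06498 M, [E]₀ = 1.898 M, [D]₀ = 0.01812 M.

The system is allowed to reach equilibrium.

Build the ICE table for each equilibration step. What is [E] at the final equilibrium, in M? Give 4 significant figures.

[E]_eq = 1.862 M

Q₀ = 237.9 vs Keq = 0.423 ⇒ Q>K, reverse
Step 1:
                   A          E          D
  I          0.06498      1.898    0.01812
  C          0.05375   -0.03583   -0.01792
  E           0.1187      1.862 2.0415e-04
  solve Keq expr → x = -0.01792; check Q = 0.423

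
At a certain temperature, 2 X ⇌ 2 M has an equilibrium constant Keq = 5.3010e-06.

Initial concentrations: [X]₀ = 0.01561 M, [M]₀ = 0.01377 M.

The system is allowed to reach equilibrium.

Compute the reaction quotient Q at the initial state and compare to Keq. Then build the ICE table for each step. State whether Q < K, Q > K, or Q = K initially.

Q₀ = 0.7781; Q > K (proceeds reverse)

Q₀ = 0.7781 vs Keq = 5.3010e-06 ⇒ Q>K, reverse
Step 1:
                    X           M
  init        0.01561     0.01377
  Δ            0.0137     -0.0137
  eq          0.02931  6.7489e-05
  solve Keq expr → x = -0.006851; check Q = 5.3010e-06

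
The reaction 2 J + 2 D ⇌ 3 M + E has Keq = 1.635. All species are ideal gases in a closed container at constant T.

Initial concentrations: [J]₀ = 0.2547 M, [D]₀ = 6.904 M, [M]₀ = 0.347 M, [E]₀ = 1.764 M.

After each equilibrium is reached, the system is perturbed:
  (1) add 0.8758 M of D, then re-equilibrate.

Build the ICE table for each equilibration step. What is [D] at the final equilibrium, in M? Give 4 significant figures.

[D]_eq = 7.594 M

Q₀ = 0.02384 vs Keq = 1.635 ⇒ Q<K, forward
Step 1:
                    J           D           M           E
  init         0.2547       6.904       0.347       1.764
  Δ           -0.1784     -0.1784      0.2676     0.08921
  eq          0.07628       6.726      0.6146       1.853
  solve Keq expr → x = 0.08921; check Q = 1.635
Then add 0.8758 M of D.
Step 2:
                    J           D           M           E
  init        0.07628       7.601      0.6146       1.853
  Δ         -0.006939   -0.006939     0.01041    0.003469
  eq          0.06934       7.594       0.625       1.857
  solve Keq expr → x = 0.003469; check Q = 1.635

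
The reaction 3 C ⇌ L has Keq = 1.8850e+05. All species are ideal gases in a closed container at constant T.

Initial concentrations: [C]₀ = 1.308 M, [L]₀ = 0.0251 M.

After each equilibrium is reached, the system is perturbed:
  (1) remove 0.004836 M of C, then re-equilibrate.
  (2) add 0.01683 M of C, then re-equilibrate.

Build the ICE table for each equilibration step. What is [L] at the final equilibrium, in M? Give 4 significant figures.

[L]_eq = 0.4606 M

Q₀ = 0.01122 vs Keq = 1.8850e+05 ⇒ Q<K, forward
Step 1:
                   C          L
  I            1.308     0.0251
  C           -1.295     0.4315
  E          0.01343     0.4566
  solve Keq expr → x = 0.4315; check Q = 1.8850e+05
Then remove 0.004836 M of C.
Step 2:
                   C          L
  I         0.008594     0.4566
  C          0.00482  -0.001607
  E          0.01341      0.455
  solve Keq expr → x = -0.001607; check Q = 1.8850e+05
Then add 0.01683 M of C.
Step 3:
                   C          L
  I          0.03024      0.455
  C         -0.01678   0.005592
  E          0.01347     0.4606
  solve Keq expr → x = 0.005592; check Q = 1.8850e+05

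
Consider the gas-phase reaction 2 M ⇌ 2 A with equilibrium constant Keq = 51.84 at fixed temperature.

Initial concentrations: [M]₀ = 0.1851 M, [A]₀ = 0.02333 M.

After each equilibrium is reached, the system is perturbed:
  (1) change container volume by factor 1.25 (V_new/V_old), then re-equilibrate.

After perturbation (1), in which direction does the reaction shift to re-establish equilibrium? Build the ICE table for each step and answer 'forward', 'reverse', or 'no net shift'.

Direction: no net shift

Q₀ = 0.01589 vs Keq = 51.84 ⇒ Q<K, forward
Step 1:
                    M           A
  I            0.1851     0.02333
  C           -0.1597      0.1597
  E           0.02542       0.183
  solve Keq expr → x = 0.07984; check Q = 51.84
Then change container volume by factor 1.25 (V_new/V_old).
Step 2:
                    M           A
  I           0.02033      0.1464
  C                 0           0
  E           0.02033      0.1464
  solve Keq expr → x = 0; check Q = 51.84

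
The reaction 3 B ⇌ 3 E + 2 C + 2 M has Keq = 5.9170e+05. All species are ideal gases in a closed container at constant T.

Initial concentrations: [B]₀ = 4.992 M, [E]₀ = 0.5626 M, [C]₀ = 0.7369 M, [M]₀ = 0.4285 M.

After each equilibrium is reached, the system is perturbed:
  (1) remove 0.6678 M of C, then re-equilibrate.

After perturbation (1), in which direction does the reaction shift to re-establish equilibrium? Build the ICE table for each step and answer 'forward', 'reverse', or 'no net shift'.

Direction: forward

Q₀ = 1.4272e-04 vs Keq = 5.9170e+05 ⇒ Q<K, forward
Step 1:
                    B           E           C           M
  Initial       4.992      0.5626      0.7369      0.4285
  Change       -4.641       4.641       3.094       3.094
  Equil        0.3513       5.203       3.831       3.522
  solve Keq expr → x = 1.547; check Q = 5.9170e+05
Then remove 0.6678 M of C.
Step 2:
                    B           E           C           M
  Initial      0.3513       5.203       3.163       3.522
  Change     -0.03686     0.03686     0.02457     0.02457
  Equil        0.3144        5.24       3.187       3.547
  solve Keq expr → x = 0.01229; check Q = 5.9170e+05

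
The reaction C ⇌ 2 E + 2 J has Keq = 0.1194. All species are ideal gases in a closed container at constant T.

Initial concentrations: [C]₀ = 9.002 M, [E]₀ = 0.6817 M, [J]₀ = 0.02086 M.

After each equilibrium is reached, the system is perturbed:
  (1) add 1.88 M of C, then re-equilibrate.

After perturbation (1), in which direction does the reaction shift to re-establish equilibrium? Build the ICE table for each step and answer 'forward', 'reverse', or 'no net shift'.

Direction: forward

Q₀ = 2.2463e-05 vs Keq = 0.1194 ⇒ Q<K, forward
Step 1:
                  C         E         J
  I           9.002    0.6817   0.02086
  C         -0.3548    0.7095    0.7095
  E           8.647     1.391    0.7304
  solve Keq expr → x = 0.3548; check Q = 0.1194
Then add 1.88 M of C.
Step 2:
                  C         E         J
  I           10.53     1.391    0.7304
  C        -0.02391   0.04783   0.04783
  E            10.5     1.439    0.7782
  solve Keq expr → x = 0.02391; check Q = 0.1194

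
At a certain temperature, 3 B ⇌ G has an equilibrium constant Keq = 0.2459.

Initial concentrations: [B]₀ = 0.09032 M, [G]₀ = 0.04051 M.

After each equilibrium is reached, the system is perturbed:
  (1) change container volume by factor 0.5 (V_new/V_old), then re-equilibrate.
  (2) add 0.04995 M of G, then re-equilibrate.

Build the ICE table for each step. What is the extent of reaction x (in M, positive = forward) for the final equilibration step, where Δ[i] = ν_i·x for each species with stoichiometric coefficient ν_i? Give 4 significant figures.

Q₀ = 54.98 vs Keq = 0.2459 ⇒ Q>K, reverse
Step 1:
                    B           G
  Initial     0.09032     0.04051
  Change       0.1151    -0.03838
  Equil        0.2055    0.002133
  solve Keq expr → x = -0.03838; check Q = 0.2459
Then change container volume by factor 0.5 (V_new/V_old).
Step 2:
                    B           G
  Initial      0.4109    0.004265
  Change     -0.02847    0.009489
  Equil        0.3824     0.01375
  solve Keq expr → x = 0.009489; check Q = 0.2459
Then add 0.04995 M of G.
Step 3:
                    B           G
  Initial      0.3824      0.0637
  Change       0.1054    -0.03515
  Equil        0.4879     0.02856
  solve Keq expr → x = -0.03515; check Q = 0.2459

x = -0.03515 M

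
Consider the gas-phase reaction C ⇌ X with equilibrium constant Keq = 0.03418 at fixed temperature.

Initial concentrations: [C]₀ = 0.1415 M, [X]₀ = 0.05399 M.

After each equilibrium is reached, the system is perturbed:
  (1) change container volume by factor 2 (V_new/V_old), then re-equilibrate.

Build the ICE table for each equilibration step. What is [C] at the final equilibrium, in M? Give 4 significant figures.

Q₀ = 0.3816 vs Keq = 0.03418 ⇒ Q>K, reverse
Step 1:
                   C          X
  init        0.1415    0.05399
  Δ          0.04753   -0.04753
  eq           0.189   0.006461
  solve Keq expr → x = -0.04753; check Q = 0.03418
Then change container volume by factor 2 (V_new/V_old).
Step 2:
                   C          X
  init       0.09451   0.003231
  Δ                0          0
  eq         0.09451   0.003231
  solve Keq expr → x = 0; check Q = 0.03418

[C]_eq = 0.09451 M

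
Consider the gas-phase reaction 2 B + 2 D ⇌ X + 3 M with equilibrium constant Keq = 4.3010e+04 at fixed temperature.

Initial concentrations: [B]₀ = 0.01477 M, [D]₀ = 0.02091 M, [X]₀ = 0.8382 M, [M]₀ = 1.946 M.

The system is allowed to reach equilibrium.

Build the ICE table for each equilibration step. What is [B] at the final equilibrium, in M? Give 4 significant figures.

Q₀ = 6.4760e+07 vs Keq = 4.3010e+04 ⇒ Q>K, reverse
Step 1:
                    B           D           X           M
  Initial     0.01477     0.02091      0.8382       1.946
  Change      0.08491     0.08491    -0.04246     -0.1274
  Equil       0.09968      0.1058      0.7957       1.819
  solve Keq expr → x = -0.04246; check Q = 4.3010e+04

[B]_eq = 0.09968 M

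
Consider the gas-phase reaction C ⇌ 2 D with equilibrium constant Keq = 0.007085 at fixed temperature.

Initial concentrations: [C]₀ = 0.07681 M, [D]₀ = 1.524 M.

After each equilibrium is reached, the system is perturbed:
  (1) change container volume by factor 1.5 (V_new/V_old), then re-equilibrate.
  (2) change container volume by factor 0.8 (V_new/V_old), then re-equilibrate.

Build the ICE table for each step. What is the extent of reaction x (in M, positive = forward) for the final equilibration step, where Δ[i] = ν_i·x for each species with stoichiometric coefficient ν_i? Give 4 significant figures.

x = -0.003936 M

Q₀ = 30.24 vs Keq = 0.007085 ⇒ Q>K, reverse
Step 1:
                  C         D
  I         0.07681     1.524
  C          0.7243    -1.449
  E          0.8011   0.07534
  solve Keq expr → x = -0.7243; check Q = 0.007085
Then change container volume by factor 1.5 (V_new/V_old).
Step 2:
                  C         D
  I          0.5341   0.05023
  C       -0.005486   0.01097
  E          0.5286    0.0612
  solve Keq expr → x = 0.005486; check Q = 0.007085
Then change container volume by factor 0.8 (V_new/V_old).
Step 3:
                  C         D
  I          0.6608    0.0765
  C        0.003936 -0.007873
  E          0.6647   0.06862
  solve Keq expr → x = -0.003936; check Q = 0.007085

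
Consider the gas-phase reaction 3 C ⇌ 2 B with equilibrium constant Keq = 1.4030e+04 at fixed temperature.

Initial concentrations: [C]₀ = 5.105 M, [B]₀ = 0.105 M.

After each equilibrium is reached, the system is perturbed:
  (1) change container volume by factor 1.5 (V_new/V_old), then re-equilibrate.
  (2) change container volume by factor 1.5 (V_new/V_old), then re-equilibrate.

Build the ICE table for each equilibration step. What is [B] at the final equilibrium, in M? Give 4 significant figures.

[B]_eq = 1.523 M

Q₀ = 8.2869e-05 vs Keq = 1.4030e+04 ⇒ Q<K, forward
Step 1:
                   C          B
  I            5.105      0.105
  C            -5.01       3.34
  E          0.09458      3.445
  solve Keq expr → x = 1.67; check Q = 1.4030e+04
Then change container volume by factor 1.5 (V_new/V_old).
Step 2:
                   C          B
  I          0.06305      2.297
  C         0.008999  -0.005999
  E          0.07205      2.291
  solve Keq expr → x = -0.003; check Q = 1.4030e+04
Then change container volume by factor 1.5 (V_new/V_old).
Step 3:
                   C          B
  I          0.04803      1.527
  C         0.006842  -0.004561
  E          0.05488      1.523
  solve Keq expr → x = -0.002281; check Q = 1.4030e+04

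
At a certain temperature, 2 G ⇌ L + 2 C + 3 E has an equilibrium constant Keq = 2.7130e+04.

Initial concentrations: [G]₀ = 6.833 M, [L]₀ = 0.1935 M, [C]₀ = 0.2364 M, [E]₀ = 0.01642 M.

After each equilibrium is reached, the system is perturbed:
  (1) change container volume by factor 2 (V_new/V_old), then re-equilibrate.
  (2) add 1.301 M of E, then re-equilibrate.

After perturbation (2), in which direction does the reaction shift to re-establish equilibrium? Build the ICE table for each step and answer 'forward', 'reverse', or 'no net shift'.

Direction: reverse

Q₀ = 1.0254e-09 vs Keq = 2.7130e+04 ⇒ Q<K, forward
Step 1:
                    G           L           C           E
  init          6.833      0.1935      0.2364     0.01642
  Δ             -5.45       2.725        5.45       8.175
  eq            1.383       2.919       5.687       8.192
  solve Keq expr → x = 2.725; check Q = 2.7130e+04
Then change container volume by factor 2 (V_new/V_old).
Step 2:
                    G           L           C           E
  init         0.6914       1.459       2.843       4.096
  Δ           -0.4268      0.2134      0.4268      0.6402
  eq           0.2646       1.673        3.27       4.736
  solve Keq expr → x = 0.2134; check Q = 2.7130e+04
Then add 1.301 M of E.
Step 3:
                    G           L           C           E
  init         0.2646       1.673        3.27       6.037
  Δ           0.08888    -0.04444    -0.08888     -0.1333
  eq           0.3535       1.628       3.181       5.904
  solve Keq expr → x = -0.04444; check Q = 2.7130e+04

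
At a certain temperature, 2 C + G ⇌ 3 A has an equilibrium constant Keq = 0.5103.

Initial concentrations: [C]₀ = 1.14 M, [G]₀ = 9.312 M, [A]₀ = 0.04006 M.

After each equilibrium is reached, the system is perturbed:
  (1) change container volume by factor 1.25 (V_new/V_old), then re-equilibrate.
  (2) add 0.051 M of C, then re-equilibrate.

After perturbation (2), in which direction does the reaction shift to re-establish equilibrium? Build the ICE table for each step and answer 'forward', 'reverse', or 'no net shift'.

Direction: forward

Q₀ = 5.3123e-06 vs Keq = 0.5103 ⇒ Q<K, forward
Step 1:
                    C           G           A
  init           1.14       9.312     0.04006
  Δ            -0.656      -0.328       0.984
  eq            0.484       8.984       1.024
  solve Keq expr → x = 0.328; check Q = 0.5103
Then change container volume by factor 1.25 (V_new/V_old).
Step 2:
                    C           G           A
  init         0.3872       7.187      0.8193
  Δ                 0           0           0
  eq           0.3872       7.187      0.8193
  solve Keq expr → x = 0; check Q = 0.5103
Then add 0.051 M of C.
Step 3:
                    C           G           A
  init         0.4382       7.187      0.8193
  Δ          -0.02441     -0.0122     0.03661
  eq           0.4138       7.175      0.8559
  solve Keq expr → x = 0.0122; check Q = 0.5103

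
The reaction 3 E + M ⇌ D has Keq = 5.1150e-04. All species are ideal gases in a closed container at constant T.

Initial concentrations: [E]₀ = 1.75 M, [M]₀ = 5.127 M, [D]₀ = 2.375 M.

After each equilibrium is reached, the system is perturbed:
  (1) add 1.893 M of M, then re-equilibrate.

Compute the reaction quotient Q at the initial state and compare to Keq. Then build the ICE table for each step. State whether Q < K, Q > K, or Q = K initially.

Q₀ = 0.08643 vs Keq = 5.1150e-04 ⇒ Q>K, reverse
Step 1:
                    E           M           D
  Initial        1.75       5.127       2.375
  Change        4.561        1.52       -1.52
  Equil         6.311       6.647      0.8547
  solve Keq expr → x = -1.52; check Q = 5.1150e-04
Then add 1.893 M of M.
Step 2:
                    E           M           D
  Initial       6.311        8.54      0.8547
  Change      -0.2798    -0.09326     0.09326
  Equil         6.031       8.447      0.9479
  solve Keq expr → x = 0.09326; check Q = 5.1150e-04

Q₀ = 0.08643; Q > K (proceeds reverse)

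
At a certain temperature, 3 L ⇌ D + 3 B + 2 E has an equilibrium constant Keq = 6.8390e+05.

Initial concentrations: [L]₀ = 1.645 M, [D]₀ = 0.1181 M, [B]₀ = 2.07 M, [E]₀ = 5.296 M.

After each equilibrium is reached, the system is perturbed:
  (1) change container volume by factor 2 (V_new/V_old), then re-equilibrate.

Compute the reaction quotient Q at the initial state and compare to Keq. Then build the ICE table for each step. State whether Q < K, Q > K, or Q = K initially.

Q₀ = 6.6; Q < K (proceeds forward)

Q₀ = 6.6 vs Keq = 6.8390e+05 ⇒ Q<K, forward
Step 1:
                  L         D         B         E
  Initial     1.645    0.1181      2.07     5.296
  Change     -1.526    0.5086     1.526     1.017
  Equil      0.1193    0.6267     3.596     6.313
  solve Keq expr → x = 0.5086; check Q = 6.8390e+05
Then change container volume by factor 2 (V_new/V_old).
Step 2:
                  L         D         B         E
  Initial   0.05965    0.3133     1.798     3.157
  Change   -0.02891  0.009638   0.02891   0.01928
  Equil     0.03074     0.323     1.827     3.176
  solve Keq expr → x = 0.009638; check Q = 6.8390e+05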